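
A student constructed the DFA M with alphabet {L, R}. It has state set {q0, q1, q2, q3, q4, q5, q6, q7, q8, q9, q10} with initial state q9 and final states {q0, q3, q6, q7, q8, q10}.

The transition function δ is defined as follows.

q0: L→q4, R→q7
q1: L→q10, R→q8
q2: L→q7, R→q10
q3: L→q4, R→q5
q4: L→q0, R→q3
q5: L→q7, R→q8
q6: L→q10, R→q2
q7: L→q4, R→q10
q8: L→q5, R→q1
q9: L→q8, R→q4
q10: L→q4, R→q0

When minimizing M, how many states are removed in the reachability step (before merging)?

2

BFS from q9 reaches {q0, q1, q3, q4, q5, q7, q8, q9, q10}; the 2 state(s) q2, q6 are never visited.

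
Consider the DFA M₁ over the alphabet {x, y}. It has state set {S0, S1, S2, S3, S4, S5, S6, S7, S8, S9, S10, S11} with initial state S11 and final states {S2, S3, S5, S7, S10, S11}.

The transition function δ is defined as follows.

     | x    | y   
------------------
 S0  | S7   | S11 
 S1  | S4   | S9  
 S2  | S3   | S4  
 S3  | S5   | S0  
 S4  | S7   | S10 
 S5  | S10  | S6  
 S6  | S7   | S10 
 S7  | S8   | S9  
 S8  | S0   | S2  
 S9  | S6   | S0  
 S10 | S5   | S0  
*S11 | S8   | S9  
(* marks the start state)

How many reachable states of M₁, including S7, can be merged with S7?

2

First remove the unreachable states {S1}; 11 states remain.
P0 = {S2,S3,S5,S7,S10,S11} | {S0,S4,S6,S8,S9}.
On input x, block {S2,S3,S5,S7,S10,S11} splits into {S2,S3,S5,S10} and {S7,S11}.
On input x, block {S0,S4,S6,S8,S9} splits into {S0,S4,S6} and {S8,S9}.
Split {S0,S4,S6} by δ(·,y) → {S4,S6} and {S0}.
On input y, block {S2,S3,S5,S10} splits into {S2,S5} and {S3,S10}.
On input x, block {S8,S9} splits into {S8} and {S9}.
The partition is now stable with 7 blocks: {S2,S5} | {S4,S6} | {S7,S11} | {S8} | {S0} | {S3,S10} | {S9}.
State S7 belongs to the block {S7,S11}, which has 2 states.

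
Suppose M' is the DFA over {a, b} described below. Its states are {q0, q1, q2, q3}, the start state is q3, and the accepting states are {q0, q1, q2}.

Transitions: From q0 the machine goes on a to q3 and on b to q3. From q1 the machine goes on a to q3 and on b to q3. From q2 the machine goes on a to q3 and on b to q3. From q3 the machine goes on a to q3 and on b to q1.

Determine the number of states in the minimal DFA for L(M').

States {q0,q2} cannot be reached from the start state, so discard them.
P0 = {q1} | {q3}.
The partition is now stable with 2 blocks: {q1} | {q3}.

2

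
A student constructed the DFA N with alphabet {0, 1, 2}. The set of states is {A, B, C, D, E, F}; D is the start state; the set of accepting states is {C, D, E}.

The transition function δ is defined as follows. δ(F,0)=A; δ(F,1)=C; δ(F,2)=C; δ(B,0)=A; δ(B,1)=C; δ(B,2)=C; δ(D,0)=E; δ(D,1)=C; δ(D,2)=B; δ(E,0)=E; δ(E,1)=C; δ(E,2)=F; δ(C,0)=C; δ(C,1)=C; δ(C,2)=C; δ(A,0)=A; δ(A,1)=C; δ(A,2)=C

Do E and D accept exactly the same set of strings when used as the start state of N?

Every state is reachable, so we keep all 6.
Start with accepting vs non-accepting: {C,D,E} | {A,B,F}.
On input 2, block {C,D,E} splits into {D,E} and {C}.
The partition is now stable with 3 blocks: {D,E} | {A,B,F} | {C}.
E and D lie in the same block of the stable partition, so they are equivalent — no string distinguishes them.

Yes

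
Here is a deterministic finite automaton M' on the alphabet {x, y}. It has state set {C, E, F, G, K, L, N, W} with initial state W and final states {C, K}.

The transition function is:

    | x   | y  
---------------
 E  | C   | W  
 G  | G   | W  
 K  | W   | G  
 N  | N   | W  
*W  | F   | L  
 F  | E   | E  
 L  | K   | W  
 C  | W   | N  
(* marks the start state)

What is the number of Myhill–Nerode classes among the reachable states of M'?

Every state is reachable, so we keep all 8.
Start with accepting vs non-accepting: {C,K} | {E,F,G,L,N,W}.
Split {E,F,G,L,N,W} by δ(·,x) → {F,G,N,W} and {E,L}.
On input x, block {F,G,N,W} splits into {G,N,W} and {F}.
Refine {G,N,W} on symbol x: members go to different blocks, giving {G,N} and {W}.
The partition is now stable with 5 blocks: {C,K} | {G,N} | {E,L} | {F} | {W}.

5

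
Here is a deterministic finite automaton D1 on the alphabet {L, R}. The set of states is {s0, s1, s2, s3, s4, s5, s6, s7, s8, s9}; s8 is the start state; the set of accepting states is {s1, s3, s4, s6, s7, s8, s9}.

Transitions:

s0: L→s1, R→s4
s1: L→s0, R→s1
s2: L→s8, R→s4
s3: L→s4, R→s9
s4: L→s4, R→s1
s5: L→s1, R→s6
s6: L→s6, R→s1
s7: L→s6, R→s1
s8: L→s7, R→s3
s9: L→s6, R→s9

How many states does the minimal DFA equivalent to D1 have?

First remove the unreachable states {s2,s5}; 8 states remain.
P0 = {s1,s3,s4,s6,s7,s8,s9} | {s0}.
On input L, block {s1,s3,s4,s6,s7,s8,s9} splits into {s3,s4,s6,s7,s8,s9} and {s1}.
Refine {s3,s4,s6,s7,s8,s9} on symbol R: members go to different blocks, giving {s3,s8,s9} and {s4,s6,s7}.
The partition is now stable with 4 blocks: {s3,s8,s9} | {s0} | {s1} | {s4,s6,s7}.

4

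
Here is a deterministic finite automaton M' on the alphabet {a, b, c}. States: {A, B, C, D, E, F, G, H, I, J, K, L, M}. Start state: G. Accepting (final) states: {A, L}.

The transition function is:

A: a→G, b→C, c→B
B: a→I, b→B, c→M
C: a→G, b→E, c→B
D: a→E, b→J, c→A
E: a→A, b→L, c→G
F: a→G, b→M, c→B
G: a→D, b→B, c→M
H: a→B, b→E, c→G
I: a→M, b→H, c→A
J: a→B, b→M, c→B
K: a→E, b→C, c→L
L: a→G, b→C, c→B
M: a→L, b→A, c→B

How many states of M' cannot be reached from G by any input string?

BFS from G reaches {A, B, C, D, E, G, H, I, J, L, M}; the 2 state(s) F, K are never visited.

2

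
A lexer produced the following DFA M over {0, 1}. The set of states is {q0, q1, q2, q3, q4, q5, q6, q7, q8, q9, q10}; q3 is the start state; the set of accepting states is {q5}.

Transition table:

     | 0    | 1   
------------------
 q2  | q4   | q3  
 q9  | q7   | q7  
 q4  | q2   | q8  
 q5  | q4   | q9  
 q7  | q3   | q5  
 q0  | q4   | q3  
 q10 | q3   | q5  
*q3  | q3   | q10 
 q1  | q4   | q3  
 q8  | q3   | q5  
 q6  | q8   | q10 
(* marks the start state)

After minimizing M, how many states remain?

First remove the unreachable states {q0,q1,q6}; 8 states remain.
P0 = {q5} | {q2,q3,q4,q7,q8,q9,q10}.
On input 1, block {q2,q3,q4,q7,q8,q9,q10} splits into {q2,q3,q4,q9} and {q7,q8,q10}.
Refine {q2,q3,q4,q9} on symbol 0: members go to different blocks, giving {q2,q3,q4} and {q9}.
Split {q2,q3,q4} by δ(·,1) → {q3,q4} and {q2}.
On input 0, block {q3,q4} splits into {q3} and {q4}.
No further refinement is possible. Final partition (6 blocks): {q5} | {q3} | {q7,q8,q10} | {q9} | {q2} | {q4}.

6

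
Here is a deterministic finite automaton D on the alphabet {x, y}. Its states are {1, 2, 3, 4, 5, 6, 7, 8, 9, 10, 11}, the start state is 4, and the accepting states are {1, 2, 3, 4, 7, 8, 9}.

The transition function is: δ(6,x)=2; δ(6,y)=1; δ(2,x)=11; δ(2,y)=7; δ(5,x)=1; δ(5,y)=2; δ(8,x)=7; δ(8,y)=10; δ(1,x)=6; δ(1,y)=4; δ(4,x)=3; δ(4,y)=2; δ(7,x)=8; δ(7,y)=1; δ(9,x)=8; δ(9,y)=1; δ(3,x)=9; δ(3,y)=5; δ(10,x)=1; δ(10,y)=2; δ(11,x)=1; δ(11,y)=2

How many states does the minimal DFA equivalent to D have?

Start with accepting vs non-accepting: {1,2,3,4,7,8,9} | {5,6,10,11}.
On input x, block {1,2,3,4,7,8,9} splits into {3,4,7,8,9} and {1,2}.
Refine {3,4,7,8,9} on symbol y: members go to different blocks, giving {4,7,9} and {3,8}.
No further refinement is possible. Final partition (4 blocks): {4,7,9} | {5,6,10,11} | {1,2} | {3,8}.

4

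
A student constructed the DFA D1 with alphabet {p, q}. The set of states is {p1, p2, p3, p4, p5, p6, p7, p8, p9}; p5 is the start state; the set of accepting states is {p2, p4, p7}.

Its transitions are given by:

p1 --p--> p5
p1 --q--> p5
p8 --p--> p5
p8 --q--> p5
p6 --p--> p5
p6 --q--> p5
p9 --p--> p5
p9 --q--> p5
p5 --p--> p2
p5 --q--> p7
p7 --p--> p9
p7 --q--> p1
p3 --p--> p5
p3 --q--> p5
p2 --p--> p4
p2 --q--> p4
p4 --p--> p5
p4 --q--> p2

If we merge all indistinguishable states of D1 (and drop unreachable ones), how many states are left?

5

States {p3,p6,p8} cannot be reached from the start state, so discard them.
Start with accepting vs non-accepting: {p2,p4,p7} | {p1,p5,p9}.
On input p, block {p2,p4,p7} splits into {p4,p7} and {p2}.
On input q, block {p4,p7} splits into {p4} and {p7}.
Refine {p1,p5,p9} on symbol p: members go to different blocks, giving {p1,p9} and {p5}.
Stable partition: {p4} | {p1,p9} | {p2} | {p7} | {p5} — 5 equivalence classes.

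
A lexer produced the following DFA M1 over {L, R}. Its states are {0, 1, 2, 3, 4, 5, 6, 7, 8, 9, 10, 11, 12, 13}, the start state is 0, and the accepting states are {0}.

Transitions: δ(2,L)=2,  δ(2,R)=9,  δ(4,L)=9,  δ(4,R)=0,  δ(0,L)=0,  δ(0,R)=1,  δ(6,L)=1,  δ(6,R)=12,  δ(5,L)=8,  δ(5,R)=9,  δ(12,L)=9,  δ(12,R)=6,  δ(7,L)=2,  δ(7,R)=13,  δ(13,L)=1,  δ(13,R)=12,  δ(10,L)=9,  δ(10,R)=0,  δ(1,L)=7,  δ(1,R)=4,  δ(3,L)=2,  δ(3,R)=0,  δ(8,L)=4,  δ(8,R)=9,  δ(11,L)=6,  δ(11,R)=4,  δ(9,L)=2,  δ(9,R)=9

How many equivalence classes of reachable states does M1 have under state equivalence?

First remove the unreachable states {3,5,8,10,11}; 9 states remain.
P0 = {0} | {1,2,4,6,7,9,12,13}.
Split {1,2,4,6,7,9,12,13} by δ(·,R) → {1,2,6,7,9,12,13} and {4}.
On input R, block {1,2,6,7,9,12,13} splits into {2,6,7,9,12,13} and {1}.
Split {2,6,7,9,12,13} by δ(·,L) → {2,7,9,12} and {6,13}.
On input R, block {2,7,9,12} splits into {2,9} and {7,12}.
No further refinement is possible. Final partition (6 blocks): {0} | {2,9} | {4} | {1} | {6,13} | {7,12}.

6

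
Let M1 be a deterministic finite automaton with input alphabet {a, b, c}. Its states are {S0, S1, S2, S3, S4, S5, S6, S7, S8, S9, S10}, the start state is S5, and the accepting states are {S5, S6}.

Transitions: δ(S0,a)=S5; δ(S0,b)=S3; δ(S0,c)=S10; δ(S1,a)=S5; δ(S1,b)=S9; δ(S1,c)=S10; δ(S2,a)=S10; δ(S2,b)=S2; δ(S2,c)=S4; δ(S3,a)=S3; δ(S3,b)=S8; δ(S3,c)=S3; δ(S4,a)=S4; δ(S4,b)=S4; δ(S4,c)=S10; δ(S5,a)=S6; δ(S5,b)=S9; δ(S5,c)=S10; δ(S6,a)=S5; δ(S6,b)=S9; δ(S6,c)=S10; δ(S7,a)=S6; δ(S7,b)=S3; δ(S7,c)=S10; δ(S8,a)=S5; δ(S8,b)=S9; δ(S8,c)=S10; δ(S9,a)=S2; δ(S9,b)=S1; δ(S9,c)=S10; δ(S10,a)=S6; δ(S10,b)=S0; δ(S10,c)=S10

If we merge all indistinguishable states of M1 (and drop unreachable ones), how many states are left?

First remove the unreachable states {S7}; 10 states remain.
Start with accepting vs non-accepting: {S5,S6} | {S0,S1,S2,S3,S4,S8,S9,S10}.
Split {S0,S1,S2,S3,S4,S8,S9,S10} by δ(·,a) → {S0,S1,S8,S10} and {S2,S3,S4,S9}.
Split {S0,S1,S8,S10} by δ(·,b) → {S0,S1,S8} and {S10}.
Refine {S2,S3,S4,S9} on symbol a: members go to different blocks, giving {S3,S4,S9} and {S2}.
Refine {S3,S4,S9} on symbol a: members go to different blocks, giving {S3,S4} and {S9}.
Split {S0,S1,S8} by δ(·,b) → {S1,S8} and {S0}.
On input b, block {S3,S4} splits into {S3} and {S4}.
Stable partition: {S5,S6} | {S1,S8} | {S3} | {S10} | {S2} | {S9} | {S0} | {S4} — 8 equivalence classes.

8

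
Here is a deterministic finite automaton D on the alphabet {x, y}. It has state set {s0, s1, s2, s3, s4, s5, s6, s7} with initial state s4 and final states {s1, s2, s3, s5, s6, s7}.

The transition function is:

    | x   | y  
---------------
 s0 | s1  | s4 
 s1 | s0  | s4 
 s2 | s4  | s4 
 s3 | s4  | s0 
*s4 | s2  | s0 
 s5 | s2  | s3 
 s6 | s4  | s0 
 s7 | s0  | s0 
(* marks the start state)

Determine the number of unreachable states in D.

No path from s4 leads to s3, s5, s6, s7; the other 4 states are all reachable.

4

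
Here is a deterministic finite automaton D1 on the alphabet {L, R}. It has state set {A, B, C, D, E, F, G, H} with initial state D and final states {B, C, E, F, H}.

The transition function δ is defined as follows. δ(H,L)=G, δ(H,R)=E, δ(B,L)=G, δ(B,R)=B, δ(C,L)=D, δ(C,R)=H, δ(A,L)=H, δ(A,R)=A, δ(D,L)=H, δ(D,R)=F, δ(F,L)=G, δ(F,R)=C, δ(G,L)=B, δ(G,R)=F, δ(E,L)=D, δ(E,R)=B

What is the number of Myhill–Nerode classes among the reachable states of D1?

First remove the unreachable states {A}; 7 states remain.
P0 = {B,C,E,F,H} | {D,G}.
The partition is now stable with 2 blocks: {B,C,E,F,H} | {D,G}.

2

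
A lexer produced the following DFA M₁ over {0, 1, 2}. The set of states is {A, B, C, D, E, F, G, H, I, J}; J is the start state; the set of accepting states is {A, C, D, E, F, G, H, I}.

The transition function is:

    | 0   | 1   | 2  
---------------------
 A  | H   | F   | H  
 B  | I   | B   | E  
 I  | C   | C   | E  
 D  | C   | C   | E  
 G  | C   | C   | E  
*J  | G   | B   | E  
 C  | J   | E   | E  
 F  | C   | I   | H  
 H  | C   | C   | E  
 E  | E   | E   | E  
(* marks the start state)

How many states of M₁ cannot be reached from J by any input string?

Starting at J and following transitions, the reachable set is {B, C, E, G, I, J}. That leaves A, D, F, H unreachable — 4 in total.

4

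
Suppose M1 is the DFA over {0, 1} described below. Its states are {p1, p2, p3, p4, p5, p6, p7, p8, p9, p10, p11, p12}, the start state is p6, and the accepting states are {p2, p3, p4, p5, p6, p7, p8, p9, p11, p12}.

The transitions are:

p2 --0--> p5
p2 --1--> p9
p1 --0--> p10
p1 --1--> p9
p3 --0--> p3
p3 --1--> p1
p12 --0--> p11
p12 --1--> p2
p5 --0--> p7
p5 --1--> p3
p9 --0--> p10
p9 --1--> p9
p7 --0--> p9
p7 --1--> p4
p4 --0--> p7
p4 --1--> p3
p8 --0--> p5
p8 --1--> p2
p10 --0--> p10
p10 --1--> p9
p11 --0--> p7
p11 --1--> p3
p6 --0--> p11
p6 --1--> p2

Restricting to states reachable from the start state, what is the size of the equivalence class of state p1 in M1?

2

Reachable states from the start: {p1,p2,p3,p4,p5,p6,p7,p9,p10,p11}. Unreachable: {p8,p12} — drop them.
Initial partition by acceptance: {p2,p3,p4,p5,p6,p7,p9,p11} | {p1,p10}.
Split {p2,p3,p4,p5,p6,p7,p9,p11} by δ(·,0) → {p2,p3,p4,p5,p6,p7,p11} and {p9}.
Split {p2,p3,p4,p5,p6,p7,p11} by δ(·,0) → {p2,p3,p4,p5,p6,p11} and {p7}.
Refine {p2,p3,p4,p5,p6,p11} on symbol 0: members go to different blocks, giving {p2,p3,p6} and {p4,p5,p11}.
On input 0, block {p2,p3,p6} splits into {p2,p6} and {p3}.
Split {p2,p6} by δ(·,1) → {p2} and {p6}.
Stable partition: {p2} | {p1,p10} | {p9} | {p7} | {p4,p5,p11} | {p3} | {p6} — 7 equivalence classes.
State p1 belongs to the block {p1,p10}, which has 2 states.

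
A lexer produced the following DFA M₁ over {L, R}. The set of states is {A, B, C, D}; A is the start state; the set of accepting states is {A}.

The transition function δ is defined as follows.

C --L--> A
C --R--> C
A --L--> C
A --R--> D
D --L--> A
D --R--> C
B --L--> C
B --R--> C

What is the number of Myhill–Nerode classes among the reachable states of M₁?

2

Reachable states from the start: {A,C,D}. Unreachable: {B} — drop them.
Initial partition by acceptance: {A} | {C,D}.
The partition is now stable with 2 blocks: {A} | {C,D}.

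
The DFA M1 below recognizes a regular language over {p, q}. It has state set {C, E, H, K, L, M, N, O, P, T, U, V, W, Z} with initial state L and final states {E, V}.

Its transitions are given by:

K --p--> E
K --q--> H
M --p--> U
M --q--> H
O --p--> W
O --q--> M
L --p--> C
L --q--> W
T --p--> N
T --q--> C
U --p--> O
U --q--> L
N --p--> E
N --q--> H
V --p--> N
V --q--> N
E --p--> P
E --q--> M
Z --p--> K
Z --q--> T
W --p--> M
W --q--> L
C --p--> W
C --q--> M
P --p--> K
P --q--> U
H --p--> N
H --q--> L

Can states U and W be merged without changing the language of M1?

No

First remove the unreachable states {T,V,Z}; 11 states remain.
Start with accepting vs non-accepting: {E} | {C,H,K,L,M,N,O,P,U,W}.
On input p, block {C,H,K,L,M,N,O,P,U,W} splits into {C,H,L,M,O,P,U,W} and {K,N}.
Split {C,H,L,M,O,P,U,W} by δ(·,p) → {C,L,M,O,U,W} and {H,P}.
Refine {C,L,M,O,U,W} on symbol q: members go to different blocks, giving {C,L,O,U,W} and {M}.
Refine {C,L,O,U,W} on symbol p: members go to different blocks, giving {C,L,O,U} and {W}.
Split {C,L,O,U} by δ(·,p) → {L,U} and {C,O}.
Refine {L,U} on symbol q: members go to different blocks, giving {U} and {L}.
On input q, block {H,P} splits into {P} and {H}.
No further refinement is possible. Final partition (9 blocks): {E} | {U} | {K,N} | {P} | {M} | {W} | {C,O} | {L} | {H}.
U and W end up in different blocks, so they are distinguishable. For instance, the string 'pqpp' is accepted from only W.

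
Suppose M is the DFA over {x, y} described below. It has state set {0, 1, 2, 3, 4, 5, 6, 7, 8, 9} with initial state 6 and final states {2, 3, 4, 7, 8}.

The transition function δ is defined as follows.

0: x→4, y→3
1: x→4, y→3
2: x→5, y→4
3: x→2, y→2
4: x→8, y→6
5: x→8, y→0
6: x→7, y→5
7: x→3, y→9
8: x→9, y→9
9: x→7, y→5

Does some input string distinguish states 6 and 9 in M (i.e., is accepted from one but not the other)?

First remove the unreachable states {1}; 9 states remain.
Initial partition by acceptance: {2,3,4,7,8} | {0,5,6,9}.
Split {2,3,4,7,8} by δ(·,x) → {3,4,7} and {2,8}.
On input x, block {3,4,7} splits into {3,4} and {7}.
On input y, block {3,4} splits into {3} and {4}.
On input x, block {0,5,6,9} splits into {6,9} and {0} and {5}.
Refine {2,8} on symbol x: members go to different blocks, giving {2} and {8}.
No further refinement is possible. Final partition (8 blocks): {3} | {6,9} | {2} | {7} | {4} | {0} | {5} | {8}.
6 and 9 lie in the same block of the stable partition, so they are equivalent — no string distinguishes them.

No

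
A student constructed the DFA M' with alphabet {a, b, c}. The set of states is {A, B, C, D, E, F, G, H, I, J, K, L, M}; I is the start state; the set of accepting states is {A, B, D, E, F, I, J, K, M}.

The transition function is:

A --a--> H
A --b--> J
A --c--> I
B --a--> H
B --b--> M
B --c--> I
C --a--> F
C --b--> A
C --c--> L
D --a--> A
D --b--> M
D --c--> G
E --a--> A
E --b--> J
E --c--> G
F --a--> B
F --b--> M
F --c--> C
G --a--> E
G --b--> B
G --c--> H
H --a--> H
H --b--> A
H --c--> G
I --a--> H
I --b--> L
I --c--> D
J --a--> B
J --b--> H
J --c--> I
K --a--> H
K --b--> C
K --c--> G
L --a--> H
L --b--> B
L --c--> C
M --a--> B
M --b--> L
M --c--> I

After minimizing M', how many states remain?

States {K} cannot be reached from the start state, so discard them.
P0 = {A,B,D,E,F,I,J,M} | {C,G,H,L}.
On input a, block {A,B,D,E,F,I,J,M} splits into {D,E,F,J,M} and {A,B,I}.
On input b, block {D,E,F,J,M} splits into {D,E,F} and {J,M}.
Refine {C,G,H,L} on symbol a: members go to different blocks, giving {C,G} and {H,L}.
On input b, block {A,B,I} splits into {A,B} and {I}.
Stable partition: {D,E,F} | {C,G} | {A,B} | {J,M} | {H,L} | {I} — 6 equivalence classes.

6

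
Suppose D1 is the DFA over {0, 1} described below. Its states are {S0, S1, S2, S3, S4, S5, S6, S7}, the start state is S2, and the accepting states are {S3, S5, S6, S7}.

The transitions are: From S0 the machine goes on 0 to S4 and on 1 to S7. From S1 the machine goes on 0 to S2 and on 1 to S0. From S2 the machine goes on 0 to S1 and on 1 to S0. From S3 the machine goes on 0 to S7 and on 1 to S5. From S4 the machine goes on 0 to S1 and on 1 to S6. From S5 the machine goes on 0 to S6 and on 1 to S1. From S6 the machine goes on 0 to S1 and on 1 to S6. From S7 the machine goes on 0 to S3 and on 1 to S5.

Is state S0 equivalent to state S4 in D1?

All states are reachable from the start state.
Start with accepting vs non-accepting: {S3,S5,S6,S7} | {S0,S1,S2,S4}.
On input 0, block {S3,S5,S6,S7} splits into {S3,S5,S7} and {S6}.
On input 0, block {S3,S5,S7} splits into {S3,S7} and {S5}.
Refine {S0,S1,S2,S4} on symbol 1: members go to different blocks, giving {S1,S2} and {S0} and {S4}.
The partition is now stable with 6 blocks: {S3,S7} | {S1,S2} | {S6} | {S5} | {S0} | {S4}.
S0 and S4 end up in different blocks, so they are distinguishable. For instance, the string '01' is accepted from only S0.

No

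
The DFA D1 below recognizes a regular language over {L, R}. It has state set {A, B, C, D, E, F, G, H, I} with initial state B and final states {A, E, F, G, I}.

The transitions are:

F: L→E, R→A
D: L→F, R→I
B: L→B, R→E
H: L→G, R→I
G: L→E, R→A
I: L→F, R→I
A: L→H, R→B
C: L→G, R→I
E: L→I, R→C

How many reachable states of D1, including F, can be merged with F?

First remove the unreachable states {D}; 8 states remain.
Start with accepting vs non-accepting: {A,E,F,G,I} | {B,C,H}.
Split {A,E,F,G,I} by δ(·,L) → {E,F,G,I} and {A}.
Refine {E,F,G,I} on symbol R: members go to different blocks, giving {F,G} and {E} and {I}.
Split {B,C,H} by δ(·,L) → {C,H} and {B}.
Stable partition: {F,G} | {C,H} | {A} | {E} | {I} | {B} — 6 equivalence classes.
The equivalence class containing F is {F,G}, of size 2.

2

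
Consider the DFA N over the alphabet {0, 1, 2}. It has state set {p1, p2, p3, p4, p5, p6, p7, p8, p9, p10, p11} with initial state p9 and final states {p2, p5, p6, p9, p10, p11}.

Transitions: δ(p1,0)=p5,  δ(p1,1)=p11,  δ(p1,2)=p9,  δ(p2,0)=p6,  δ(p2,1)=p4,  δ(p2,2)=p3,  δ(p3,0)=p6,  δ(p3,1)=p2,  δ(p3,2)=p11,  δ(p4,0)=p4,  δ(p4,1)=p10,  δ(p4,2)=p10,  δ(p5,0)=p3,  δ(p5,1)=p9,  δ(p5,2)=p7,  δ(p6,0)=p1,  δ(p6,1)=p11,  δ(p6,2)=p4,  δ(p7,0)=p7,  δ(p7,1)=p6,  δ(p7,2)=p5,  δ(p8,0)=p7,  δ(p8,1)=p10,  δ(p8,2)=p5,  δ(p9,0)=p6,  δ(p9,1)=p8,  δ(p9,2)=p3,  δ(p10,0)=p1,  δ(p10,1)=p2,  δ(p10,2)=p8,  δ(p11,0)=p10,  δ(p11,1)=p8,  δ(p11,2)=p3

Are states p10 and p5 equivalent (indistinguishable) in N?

Yes

Every state is reachable, so we keep all 11.
P0 = {p2,p5,p6,p9,p10,p11} | {p1,p3,p4,p7,p8}.
On input 0, block {p2,p5,p6,p9,p10,p11} splits into {p2,p9,p11} and {p5,p6,p10}.
Split {p1,p3,p4,p7,p8} by δ(·,0) → {p4,p7,p8} and {p1,p3}.
Stable partition: {p2,p9,p11} | {p4,p7,p8} | {p5,p6,p10} | {p1,p3} — 4 equivalence classes.
p10 and p5 lie in the same block of the stable partition, so they are equivalent — no string distinguishes them.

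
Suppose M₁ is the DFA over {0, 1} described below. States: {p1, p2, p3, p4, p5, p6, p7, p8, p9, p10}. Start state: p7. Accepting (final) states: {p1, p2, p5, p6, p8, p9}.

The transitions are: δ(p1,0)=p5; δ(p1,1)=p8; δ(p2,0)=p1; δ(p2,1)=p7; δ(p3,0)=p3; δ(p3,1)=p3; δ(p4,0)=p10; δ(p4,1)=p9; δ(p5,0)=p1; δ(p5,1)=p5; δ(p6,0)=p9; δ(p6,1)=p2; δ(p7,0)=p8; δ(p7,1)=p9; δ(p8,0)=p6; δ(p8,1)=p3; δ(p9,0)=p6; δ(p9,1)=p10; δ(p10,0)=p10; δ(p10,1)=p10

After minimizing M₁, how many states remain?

States {p4} cannot be reached from the start state, so discard them.
P0 = {p1,p2,p5,p6,p8,p9} | {p3,p7,p10}.
Split {p1,p2,p5,p6,p8,p9} by δ(·,1) → {p1,p5,p6} and {p2,p8,p9}.
Split {p1,p5,p6} by δ(·,0) → {p1,p5} and {p6}.
On input 1, block {p1,p5} splits into {p1} and {p5}.
Refine {p3,p7,p10} on symbol 0: members go to different blocks, giving {p3,p10} and {p7}.
Refine {p2,p8,p9} on symbol 0: members go to different blocks, giving {p8,p9} and {p2}.
Stable partition: {p1} | {p3,p10} | {p8,p9} | {p6} | {p5} | {p7} | {p2} — 7 equivalence classes.

7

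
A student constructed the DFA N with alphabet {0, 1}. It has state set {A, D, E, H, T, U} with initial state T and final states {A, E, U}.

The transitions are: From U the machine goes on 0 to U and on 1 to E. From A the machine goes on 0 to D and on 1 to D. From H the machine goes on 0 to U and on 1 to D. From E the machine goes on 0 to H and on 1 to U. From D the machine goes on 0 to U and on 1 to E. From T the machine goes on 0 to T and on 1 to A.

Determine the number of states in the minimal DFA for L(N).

6

P0 = {A,E,U} | {D,H,T}.
On input 0, block {A,E,U} splits into {A,E} and {U}.
Refine {A,E} on symbol 1: members go to different blocks, giving {E} and {A}.
Split {D,H,T} by δ(·,0) → {D,H} and {T}.
Refine {D,H} on symbol 1: members go to different blocks, giving {H} and {D}.
Stable partition: {E} | {H} | {U} | {A} | {T} | {D} — 6 equivalence classes.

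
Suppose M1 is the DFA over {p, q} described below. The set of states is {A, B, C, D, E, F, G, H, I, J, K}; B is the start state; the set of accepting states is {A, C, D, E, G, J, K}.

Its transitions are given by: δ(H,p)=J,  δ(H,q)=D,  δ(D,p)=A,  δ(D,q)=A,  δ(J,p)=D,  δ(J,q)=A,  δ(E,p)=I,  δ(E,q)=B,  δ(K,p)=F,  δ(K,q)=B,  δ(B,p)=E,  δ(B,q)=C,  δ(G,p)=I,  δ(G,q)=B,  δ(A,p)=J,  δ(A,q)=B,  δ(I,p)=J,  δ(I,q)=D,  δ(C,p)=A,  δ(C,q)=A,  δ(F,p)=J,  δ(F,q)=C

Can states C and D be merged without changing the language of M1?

Yes

Reachable states from the start: {A,B,C,D,E,I,J}. Unreachable: {F,G,H,K} — drop them.
Start with accepting vs non-accepting: {A,C,D,E,J} | {B,I}.
Split {A,C,D,E,J} by δ(·,p) → {A,C,D,J} and {E}.
On input q, block {A,C,D,J} splits into {C,D,J} and {A}.
Split {C,D,J} by δ(·,p) → {C,D} and {J}.
On input p, block {B,I} splits into {B} and {I}.
The partition is now stable with 6 blocks: {C,D} | {B} | {E} | {A} | {J} | {I}.
C and D lie in the same block of the stable partition, so they are equivalent — no string distinguishes them.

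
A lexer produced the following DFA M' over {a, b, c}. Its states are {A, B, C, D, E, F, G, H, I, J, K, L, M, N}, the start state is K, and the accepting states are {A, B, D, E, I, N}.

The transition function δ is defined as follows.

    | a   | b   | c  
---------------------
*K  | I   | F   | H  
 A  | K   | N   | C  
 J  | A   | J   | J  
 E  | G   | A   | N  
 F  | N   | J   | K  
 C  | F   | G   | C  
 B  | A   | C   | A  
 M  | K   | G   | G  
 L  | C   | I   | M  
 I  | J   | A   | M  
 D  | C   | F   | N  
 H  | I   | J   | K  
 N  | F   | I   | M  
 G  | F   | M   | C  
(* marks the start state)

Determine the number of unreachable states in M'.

4

Starting at K and following transitions, the reachable set is {A, C, F, G, H, I, J, K, M, N}. That leaves B, D, E, L unreachable — 4 in total.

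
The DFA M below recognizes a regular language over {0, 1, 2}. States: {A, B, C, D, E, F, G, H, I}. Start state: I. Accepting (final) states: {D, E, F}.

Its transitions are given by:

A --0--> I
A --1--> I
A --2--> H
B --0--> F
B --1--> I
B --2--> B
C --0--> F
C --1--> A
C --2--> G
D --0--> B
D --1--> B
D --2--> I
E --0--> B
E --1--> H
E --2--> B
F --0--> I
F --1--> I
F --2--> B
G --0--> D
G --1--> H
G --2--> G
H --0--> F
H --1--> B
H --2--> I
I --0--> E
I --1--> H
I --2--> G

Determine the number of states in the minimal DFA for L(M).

2

First remove the unreachable states {A,C}; 7 states remain.
Start with accepting vs non-accepting: {D,E,F} | {B,G,H,I}.
The partition is now stable with 2 blocks: {D,E,F} | {B,G,H,I}.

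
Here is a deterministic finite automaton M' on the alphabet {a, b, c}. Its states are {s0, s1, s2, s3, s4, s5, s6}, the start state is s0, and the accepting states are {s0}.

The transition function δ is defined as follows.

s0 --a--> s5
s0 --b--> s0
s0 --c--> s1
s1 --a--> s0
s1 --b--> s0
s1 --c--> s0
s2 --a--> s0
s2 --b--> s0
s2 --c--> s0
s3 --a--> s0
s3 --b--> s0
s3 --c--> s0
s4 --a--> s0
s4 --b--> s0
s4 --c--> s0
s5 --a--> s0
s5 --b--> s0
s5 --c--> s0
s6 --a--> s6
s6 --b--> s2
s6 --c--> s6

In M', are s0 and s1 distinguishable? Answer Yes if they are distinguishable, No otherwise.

Yes

States {s2,s3,s4,s6} cannot be reached from the start state, so discard them.
Start with accepting vs non-accepting: {s0} | {s1,s5}.
Stable partition: {s0} | {s1,s5} — 2 equivalence classes.
s0 and s1 end up in different blocks, so they are distinguishable. For instance, the string 'ε' is accepted from only s0.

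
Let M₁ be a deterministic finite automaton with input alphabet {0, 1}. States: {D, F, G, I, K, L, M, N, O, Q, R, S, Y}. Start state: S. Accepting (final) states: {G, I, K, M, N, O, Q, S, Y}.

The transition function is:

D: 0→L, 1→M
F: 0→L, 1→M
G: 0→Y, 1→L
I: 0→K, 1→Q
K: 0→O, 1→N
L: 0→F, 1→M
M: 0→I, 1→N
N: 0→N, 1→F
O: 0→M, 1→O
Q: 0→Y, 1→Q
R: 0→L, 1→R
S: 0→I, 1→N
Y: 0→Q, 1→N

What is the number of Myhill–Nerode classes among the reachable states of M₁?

First remove the unreachable states {D,G,R}; 10 states remain.
Start with accepting vs non-accepting: {I,K,M,N,O,Q,S,Y} | {F,L}.
Split {I,K,M,N,O,Q,S,Y} by δ(·,1) → {I,K,M,O,Q,S,Y} and {N}.
On input 1, block {I,K,M,O,Q,S,Y} splits into {K,M,S,Y} and {I,O,Q}.
No further refinement is possible. Final partition (4 blocks): {K,M,S,Y} | {F,L} | {N} | {I,O,Q}.

4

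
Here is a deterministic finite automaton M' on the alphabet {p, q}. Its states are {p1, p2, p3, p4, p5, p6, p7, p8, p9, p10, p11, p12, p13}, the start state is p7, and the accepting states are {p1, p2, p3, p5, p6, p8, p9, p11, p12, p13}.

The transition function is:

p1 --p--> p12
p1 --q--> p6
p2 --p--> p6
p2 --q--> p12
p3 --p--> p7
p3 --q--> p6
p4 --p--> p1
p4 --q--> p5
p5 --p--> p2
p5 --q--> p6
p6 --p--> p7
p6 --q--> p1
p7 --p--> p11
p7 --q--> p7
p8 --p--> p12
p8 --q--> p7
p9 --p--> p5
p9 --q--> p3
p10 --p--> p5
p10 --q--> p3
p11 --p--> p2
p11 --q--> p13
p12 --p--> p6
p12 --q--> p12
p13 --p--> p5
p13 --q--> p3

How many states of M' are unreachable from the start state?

BFS from p7 reaches {p1, p2, p3, p5, p6, p7, p11, p12, p13}; the 4 state(s) p4, p8, p9, p10 are never visited.

4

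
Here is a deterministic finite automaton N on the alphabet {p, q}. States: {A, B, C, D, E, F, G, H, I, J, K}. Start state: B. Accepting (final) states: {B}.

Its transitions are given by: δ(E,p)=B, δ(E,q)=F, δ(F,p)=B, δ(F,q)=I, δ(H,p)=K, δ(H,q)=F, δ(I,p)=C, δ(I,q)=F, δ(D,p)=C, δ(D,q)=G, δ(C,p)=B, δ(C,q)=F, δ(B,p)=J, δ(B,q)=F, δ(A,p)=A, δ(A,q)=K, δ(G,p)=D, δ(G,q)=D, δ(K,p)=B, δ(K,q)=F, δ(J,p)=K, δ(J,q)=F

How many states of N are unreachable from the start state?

5

No path from B leads to A, D, E, G, H; the other 6 states are all reachable.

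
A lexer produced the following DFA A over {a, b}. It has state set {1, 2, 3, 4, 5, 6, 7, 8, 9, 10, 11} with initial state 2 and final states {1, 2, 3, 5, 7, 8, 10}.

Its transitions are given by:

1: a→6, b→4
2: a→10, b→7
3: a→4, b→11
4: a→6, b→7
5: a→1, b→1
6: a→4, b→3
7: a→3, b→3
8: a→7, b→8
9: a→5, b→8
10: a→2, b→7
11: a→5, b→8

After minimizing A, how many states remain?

States {9} cannot be reached from the start state, so discard them.
Initial partition by acceptance: {1,2,3,5,7,8,10} | {4,6,11}.
Split {1,2,3,5,7,8,10} by δ(·,a) → {2,5,7,8,10} and {1,3}.
Refine {2,5,7,8,10} on symbol a: members go to different blocks, giving {2,8,10} and {5,7}.
Refine {2,8,10} on symbol a: members go to different blocks, giving {2,10} and {8}.
Split {4,6,11} by δ(·,a) → {4,6} and {11}.
Refine {4,6} on symbol b: members go to different blocks, giving {4} and {6}.
Split {1,3} by δ(·,a) → {1} and {3}.
Split {5,7} by δ(·,a) → {5} and {7}.
No further refinement is possible. Final partition (9 blocks): {2,10} | {4} | {1} | {5} | {8} | {11} | {6} | {3} | {7}.

9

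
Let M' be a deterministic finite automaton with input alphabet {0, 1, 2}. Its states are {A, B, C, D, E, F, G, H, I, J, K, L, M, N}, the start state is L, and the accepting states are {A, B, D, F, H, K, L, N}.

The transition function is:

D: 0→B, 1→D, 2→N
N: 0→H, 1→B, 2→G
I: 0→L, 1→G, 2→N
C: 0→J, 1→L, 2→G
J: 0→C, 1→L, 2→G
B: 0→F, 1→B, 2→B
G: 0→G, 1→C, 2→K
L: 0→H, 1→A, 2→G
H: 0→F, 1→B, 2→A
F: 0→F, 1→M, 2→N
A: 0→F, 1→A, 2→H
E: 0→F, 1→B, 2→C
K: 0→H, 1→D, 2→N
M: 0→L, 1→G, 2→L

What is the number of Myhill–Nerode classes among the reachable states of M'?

Reachable states from the start: {A,B,C,D,F,G,H,J,K,L,M,N}. Unreachable: {E,I} — drop them.
Start with accepting vs non-accepting: {A,B,D,F,H,K,L,N} | {C,G,J,M}.
Split {A,B,D,F,H,K,L,N} by δ(·,1) → {A,B,D,H,K,L,N} and {F}.
Split {A,B,D,H,K,L,N} by δ(·,0) → {D,K,L,N} and {A,B,H}.
On input 1, block {D,K,L,N} splits into {D,K} and {L,N}.
Refine {C,G,J,M} on symbol 0: members go to different blocks, giving {C,G,J} and {M}.
On input 1, block {C,G,J} splits into {C,J} and {G}.
Stable partition: {D,K} | {C,J} | {F} | {A,B,H} | {L,N} | {M} | {G} — 7 equivalence classes.

7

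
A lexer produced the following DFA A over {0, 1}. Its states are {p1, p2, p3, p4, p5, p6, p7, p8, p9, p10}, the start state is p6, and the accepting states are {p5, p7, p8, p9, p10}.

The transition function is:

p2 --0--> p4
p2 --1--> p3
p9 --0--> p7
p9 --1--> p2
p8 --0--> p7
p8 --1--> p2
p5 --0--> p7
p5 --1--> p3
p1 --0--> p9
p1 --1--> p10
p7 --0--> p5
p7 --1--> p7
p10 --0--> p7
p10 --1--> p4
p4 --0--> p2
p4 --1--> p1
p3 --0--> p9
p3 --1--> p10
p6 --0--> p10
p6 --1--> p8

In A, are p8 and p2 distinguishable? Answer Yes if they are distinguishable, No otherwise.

Yes

Every state is reachable, so we keep all 10.
Start with accepting vs non-accepting: {p5,p7,p8,p9,p10} | {p1,p2,p3,p4,p6}.
On input 1, block {p5,p7,p8,p9,p10} splits into {p5,p8,p9,p10} and {p7}.
On input 0, block {p1,p2,p3,p4,p6} splits into {p1,p3,p6} and {p2,p4}.
On input 1, block {p5,p8,p9,p10} splits into {p8,p9,p10} and {p5}.
No further refinement is possible. Final partition (5 blocks): {p8,p9,p10} | {p1,p3,p6} | {p7} | {p2,p4} | {p5}.
p8 and p2 end up in different blocks, so they are distinguishable. For instance, the string 'ε' is accepted from only p8.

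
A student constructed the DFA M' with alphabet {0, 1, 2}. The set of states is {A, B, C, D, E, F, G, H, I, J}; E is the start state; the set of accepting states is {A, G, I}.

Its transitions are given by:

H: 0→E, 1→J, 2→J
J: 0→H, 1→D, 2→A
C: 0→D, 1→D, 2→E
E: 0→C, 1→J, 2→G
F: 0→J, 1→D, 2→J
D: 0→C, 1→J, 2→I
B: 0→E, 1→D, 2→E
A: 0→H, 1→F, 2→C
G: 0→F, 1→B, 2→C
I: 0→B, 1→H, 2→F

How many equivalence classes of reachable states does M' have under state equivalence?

Every state is reachable, so we keep all 10.
P0 = {A,G,I} | {B,C,D,E,F,H,J}.
Split {B,C,D,E,F,H,J} by δ(·,2) → {B,C,F,H} and {D,E,J}.
No further refinement is possible. Final partition (3 blocks): {A,G,I} | {B,C,F,H} | {D,E,J}.

3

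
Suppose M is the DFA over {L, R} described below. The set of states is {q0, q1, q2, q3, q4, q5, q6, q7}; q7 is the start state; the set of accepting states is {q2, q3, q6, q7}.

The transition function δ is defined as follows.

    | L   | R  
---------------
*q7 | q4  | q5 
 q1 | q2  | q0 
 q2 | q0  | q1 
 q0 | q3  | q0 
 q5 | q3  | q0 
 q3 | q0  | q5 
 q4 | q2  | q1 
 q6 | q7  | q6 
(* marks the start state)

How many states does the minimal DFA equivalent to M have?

States {q6} cannot be reached from the start state, so discard them.
P0 = {q2,q3,q7} | {q0,q1,q4,q5}.
Stable partition: {q2,q3,q7} | {q0,q1,q4,q5} — 2 equivalence classes.

2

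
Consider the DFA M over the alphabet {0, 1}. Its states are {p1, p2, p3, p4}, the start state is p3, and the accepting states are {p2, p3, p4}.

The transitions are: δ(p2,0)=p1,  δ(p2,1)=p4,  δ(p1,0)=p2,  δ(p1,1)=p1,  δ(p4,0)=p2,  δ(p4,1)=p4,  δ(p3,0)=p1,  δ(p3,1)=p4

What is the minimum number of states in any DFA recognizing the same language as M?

All states are reachable from the start state.
Start with accepting vs non-accepting: {p2,p3,p4} | {p1}.
On input 0, block {p2,p3,p4} splits into {p2,p3} and {p4}.
No further refinement is possible. Final partition (3 blocks): {p2,p3} | {p1} | {p4}.

3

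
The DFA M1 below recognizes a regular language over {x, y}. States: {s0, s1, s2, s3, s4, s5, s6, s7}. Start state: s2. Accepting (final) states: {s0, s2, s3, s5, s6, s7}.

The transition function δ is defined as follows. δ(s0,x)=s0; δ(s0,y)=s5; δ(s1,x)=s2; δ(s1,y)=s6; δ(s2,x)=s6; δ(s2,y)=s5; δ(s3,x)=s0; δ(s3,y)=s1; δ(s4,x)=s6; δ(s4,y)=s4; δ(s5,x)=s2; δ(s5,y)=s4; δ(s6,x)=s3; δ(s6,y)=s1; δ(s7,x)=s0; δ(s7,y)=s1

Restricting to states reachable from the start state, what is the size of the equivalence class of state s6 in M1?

States {s7} cannot be reached from the start state, so discard them.
Start with accepting vs non-accepting: {s0,s2,s3,s5,s6} | {s1,s4}.
Refine {s0,s2,s3,s5,s6} on symbol y: members go to different blocks, giving {s3,s5,s6} and {s0,s2}.
Refine {s3,s5,s6} on symbol x: members go to different blocks, giving {s3,s5} and {s6}.
On input x, block {s1,s4} splits into {s1} and {s4}.
On input y, block {s3,s5} splits into {s3} and {s5}.
On input x, block {s0,s2} splits into {s0} and {s2}.
The partition is now stable with 7 blocks: {s3} | {s1} | {s0} | {s6} | {s4} | {s5} | {s2}.
State s6 belongs to the block {s6}, which has 1 states.

1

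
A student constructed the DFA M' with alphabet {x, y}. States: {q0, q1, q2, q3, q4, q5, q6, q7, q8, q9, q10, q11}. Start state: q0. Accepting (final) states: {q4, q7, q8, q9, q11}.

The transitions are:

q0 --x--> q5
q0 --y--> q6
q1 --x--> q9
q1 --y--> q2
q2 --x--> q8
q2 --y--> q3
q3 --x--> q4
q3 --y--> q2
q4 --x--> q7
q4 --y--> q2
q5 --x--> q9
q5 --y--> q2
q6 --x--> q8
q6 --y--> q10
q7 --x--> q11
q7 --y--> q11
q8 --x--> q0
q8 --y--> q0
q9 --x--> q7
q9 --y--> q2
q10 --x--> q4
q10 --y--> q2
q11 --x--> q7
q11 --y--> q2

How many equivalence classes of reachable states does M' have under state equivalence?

States {q1} cannot be reached from the start state, so discard them.
P0 = {q4,q7,q8,q9,q11} | {q0,q2,q3,q5,q6,q10}.
Refine {q4,q7,q8,q9,q11} on symbol x: members go to different blocks, giving {q4,q7,q9,q11} and {q8}.
Refine {q4,q7,q9,q11} on symbol y: members go to different blocks, giving {q4,q9,q11} and {q7}.
Split {q0,q2,q3,q5,q6,q10} by δ(·,x) → {q3,q5,q10} and {q2,q6} and {q0}.
No further refinement is possible. Final partition (6 blocks): {q4,q9,q11} | {q3,q5,q10} | {q8} | {q7} | {q2,q6} | {q0}.

6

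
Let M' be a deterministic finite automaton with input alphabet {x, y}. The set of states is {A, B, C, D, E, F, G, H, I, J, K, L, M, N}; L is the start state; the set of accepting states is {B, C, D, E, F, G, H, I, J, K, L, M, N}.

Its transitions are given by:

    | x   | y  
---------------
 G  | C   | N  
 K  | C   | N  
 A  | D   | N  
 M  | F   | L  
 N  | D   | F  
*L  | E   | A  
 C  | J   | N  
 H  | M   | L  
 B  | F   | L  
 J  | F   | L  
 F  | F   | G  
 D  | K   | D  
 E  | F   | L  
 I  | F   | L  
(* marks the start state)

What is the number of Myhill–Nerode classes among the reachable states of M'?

States {B,H,I,M} cannot be reached from the start state, so discard them.
P0 = {C,D,E,F,G,J,K,L,N} | {A}.
Refine {C,D,E,F,G,J,K,L,N} on symbol y: members go to different blocks, giving {C,D,E,F,G,J,K,N} and {L}.
On input y, block {C,D,E,F,G,J,K,N} splits into {C,D,F,G,K,N} and {E,J}.
Split {C,D,F,G,K,N} by δ(·,x) → {D,F,G,K,N} and {C}.
Split {D,F,G,K,N} by δ(·,x) → {D,F,N} and {G,K}.
Refine {D,F,N} on symbol x: members go to different blocks, giving {F,N} and {D}.
Split {F,N} by δ(·,x) → {F} and {N}.
No further refinement is possible. Final partition (8 blocks): {F} | {A} | {L} | {E,J} | {C} | {G,K} | {D} | {N}.

8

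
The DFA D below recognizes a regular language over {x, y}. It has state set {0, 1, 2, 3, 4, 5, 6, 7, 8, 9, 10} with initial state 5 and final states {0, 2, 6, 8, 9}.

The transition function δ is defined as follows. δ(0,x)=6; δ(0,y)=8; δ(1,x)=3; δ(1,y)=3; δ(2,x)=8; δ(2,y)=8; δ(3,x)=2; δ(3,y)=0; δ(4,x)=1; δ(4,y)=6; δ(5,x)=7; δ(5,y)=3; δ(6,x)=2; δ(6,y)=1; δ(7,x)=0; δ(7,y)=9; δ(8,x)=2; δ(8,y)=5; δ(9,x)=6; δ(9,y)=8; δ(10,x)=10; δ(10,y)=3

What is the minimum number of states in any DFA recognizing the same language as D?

First remove the unreachable states {4,10}; 9 states remain.
Start with accepting vs non-accepting: {0,2,6,8,9} | {1,3,5,7}.
Refine {0,2,6,8,9} on symbol y: members go to different blocks, giving {0,2,9} and {6,8}.
Split {1,3,5,7} by δ(·,x) → {1,5} and {3,7}.
The partition is now stable with 4 blocks: {0,2,9} | {1,5} | {6,8} | {3,7}.

4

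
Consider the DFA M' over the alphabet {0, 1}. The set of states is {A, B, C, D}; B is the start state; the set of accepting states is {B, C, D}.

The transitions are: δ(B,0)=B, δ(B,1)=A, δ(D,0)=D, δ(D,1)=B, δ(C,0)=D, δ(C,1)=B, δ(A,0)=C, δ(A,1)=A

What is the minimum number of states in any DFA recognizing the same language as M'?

Every state is reachable, so we keep all 4.
Start with accepting vs non-accepting: {B,C,D} | {A}.
Split {B,C,D} by δ(·,1) → {C,D} and {B}.
Stable partition: {C,D} | {A} | {B} — 3 equivalence classes.

3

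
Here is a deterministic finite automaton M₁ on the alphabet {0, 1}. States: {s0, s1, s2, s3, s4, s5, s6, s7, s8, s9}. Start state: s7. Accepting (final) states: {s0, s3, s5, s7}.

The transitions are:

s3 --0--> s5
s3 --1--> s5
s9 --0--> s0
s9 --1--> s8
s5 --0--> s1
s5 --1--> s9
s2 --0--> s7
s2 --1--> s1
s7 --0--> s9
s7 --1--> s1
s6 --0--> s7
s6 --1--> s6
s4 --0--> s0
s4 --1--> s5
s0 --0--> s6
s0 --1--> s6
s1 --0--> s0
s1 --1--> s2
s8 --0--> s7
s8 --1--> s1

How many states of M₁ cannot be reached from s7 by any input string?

Starting at s7 and following transitions, the reachable set is {s0, s1, s2, s6, s7, s8, s9}. That leaves s3, s4, s5 unreachable — 3 in total.

3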